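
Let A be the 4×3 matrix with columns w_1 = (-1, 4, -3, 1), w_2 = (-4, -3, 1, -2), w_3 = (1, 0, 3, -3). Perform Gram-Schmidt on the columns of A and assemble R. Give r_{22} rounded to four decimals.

r_{22} = 4.8724

e_1 = w_1/‖w_1‖ = (-1, 4, -3, 1)/5.1962 = (-0.1925, 0.7698, -0.5774, 0.1925).
r_{12} = e_1·w_2 = -2.5019.
u_2 = w_2 + 2.5019·e_1 = (-4.4815, -1.0741, -0.4444, -1.5185).
r_{22} = ‖u_2‖ = 4.8724.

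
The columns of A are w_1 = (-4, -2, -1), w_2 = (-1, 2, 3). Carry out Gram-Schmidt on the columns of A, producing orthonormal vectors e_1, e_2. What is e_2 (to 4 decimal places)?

w_1 = (-4, -2, -1); ‖w_1‖ = 4.5826, so e_1 = (-0.8729, -0.4364, -0.2182).
e_1·w_2 = (-0.8729)·(-1) + (-0.4364)·2 + (-0.2182)·3 = -0.6547.
u_2 = w_2 + 0.6547·e_1 = (-1.5714, 1.7143, 2.8571).
‖u_2‖ = 3.6839, so e_2 = (-0.4266, 0.4653, 0.7756).

e_2 = (-0.4266, 0.4653, 0.7756)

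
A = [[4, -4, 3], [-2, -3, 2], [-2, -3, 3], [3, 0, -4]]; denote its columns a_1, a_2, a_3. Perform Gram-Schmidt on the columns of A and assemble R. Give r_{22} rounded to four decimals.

r_{22} = 5.7892

q_1 = a_1/‖a_1‖ = (4, -2, -2, 3)/5.7446 = (0.6963, -0.3482, -0.3482, 0.5222).
r_{12} = q_1·a_2 = -0.6963.
u_2 = a_2 + 0.6963·q_1 = (-3.5152, -3.2424, -3.2424, 0.3636).
r_{22} = ‖u_2‖ = 5.7892.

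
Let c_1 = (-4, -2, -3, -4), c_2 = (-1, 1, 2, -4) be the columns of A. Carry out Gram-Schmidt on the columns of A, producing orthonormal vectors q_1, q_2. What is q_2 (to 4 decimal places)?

q_2 = (0.0154, 0.3536, 0.6458, -0.6765)

c_1 = (-4, -2, -3, -4); ‖c_1‖ = 6.7082, so q_1 = (-0.5963, -0.2981, -0.4472, -0.5963).
q_1·c_2 = (-0.5963)·(-1) + (-0.2981)·1 + (-0.4472)·2 + (-0.5963)·(-4) = 1.7889.
u_2 = c_2 − 1.7889·q_1 = (0.0667, 1.5333, 2.8000, -2.9333).
‖u_2‖ = 4.3359, so q_2 = (0.0154, 0.3536, 0.6458, -0.6765).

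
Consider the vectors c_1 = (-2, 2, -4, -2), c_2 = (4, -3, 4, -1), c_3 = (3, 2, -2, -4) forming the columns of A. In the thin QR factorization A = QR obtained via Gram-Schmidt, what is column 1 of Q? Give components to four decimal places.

q_1 = (-0.3780, 0.3780, -0.7559, -0.3780)

c_1 = (-2, 2, -4, -2); ‖c_1‖ = 5.2915, so q_1 = (-0.3780, 0.3780, -0.7559, -0.3780).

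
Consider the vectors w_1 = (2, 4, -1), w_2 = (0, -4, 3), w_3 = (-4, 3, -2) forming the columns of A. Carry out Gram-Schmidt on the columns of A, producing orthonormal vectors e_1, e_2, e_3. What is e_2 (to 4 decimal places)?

e_2 = (0.6475, -0.1363, 0.7498)

w_1 = (2, 4, -1); ‖w_1‖ = 4.5826, so e_1 = (0.4364, 0.8729, -0.2182).
e_1·w_2 = 0.4364·0 + 0.8729·(-4) + (-0.2182)·3 = -4.1461.
u_2 = w_2 + 4.1461·e_1 = (1.8095, -0.3810, 2.0952).
‖u_2‖ = 2.7946, so e_2 = (0.6475, -0.1363, 0.7498).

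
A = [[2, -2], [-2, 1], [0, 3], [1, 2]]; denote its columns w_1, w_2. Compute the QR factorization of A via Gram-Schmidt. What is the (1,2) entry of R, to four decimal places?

r_{12} = -1.3333

w_1 = (2, -2, 0, 1); ‖w_1‖ = 3.0000, so q_1 = (0.6667, -0.6667, 0.0000, 0.3333).
r_{12} = q_1·w_2 = -1.3333.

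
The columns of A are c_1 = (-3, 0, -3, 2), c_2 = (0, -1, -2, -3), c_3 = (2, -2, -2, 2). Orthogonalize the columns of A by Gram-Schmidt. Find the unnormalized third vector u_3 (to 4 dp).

u_3 = (2.5455, -2.0000, -1.4545, 1.6364)

e_1 = c_1/‖c_1‖ = (-3, 0, -3, 2)/4.6904 = (-0.6396, 0.0000, -0.6396, 0.4264).
r_{12} = e_1·c_2 = 0.0000.
u_2 = c_2 − 0.0000·e_1 = (0.0000, -1.0000, -2.0000, -3.0000).
‖u_2‖ = 3.7417, so e_2 = (0.0000, -0.2673, -0.5345, -0.8018).
r_{13} = e_1·c_3 = 0.8528; r_{23} = e_2·c_3 = 0.0000.
u_3 = c_3 − 0.8528·e_1 − 0.0000·e_2 = (2.5455, -2.0000, -1.4545, 1.6364).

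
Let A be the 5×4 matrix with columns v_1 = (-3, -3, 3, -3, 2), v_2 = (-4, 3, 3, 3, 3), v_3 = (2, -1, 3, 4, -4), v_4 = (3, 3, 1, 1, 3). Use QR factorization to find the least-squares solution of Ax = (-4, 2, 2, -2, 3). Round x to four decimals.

v_1 = (-3, -3, 3, -3, 2); ‖v_1‖ = 6.3246, so q_1 = (-0.4743, -0.4743, 0.4743, -0.4743, 0.3162).
q_1·v_2 = (-0.4743)·(-4) + (-0.4743)·3 + 0.4743·3 + (-0.4743)·3 + 0.3162·3 = 1.4230.
u_2 = v_2 − 1.4230·q_1 = (-3.3250, 3.6750, 2.3250, 3.6750, 2.5500).
‖u_2‖ = 7.0693, so q_2 = (-0.4703, 0.5199, 0.3289, 0.5199, 0.3607).
q_1·v_3 = (-0.4743)·2 + (-0.4743)·(-1) + 0.4743·3 + (-0.4743)·4 + 0.3162·(-4) = -2.2136; q_2·v_3 = (-0.4703)·2 + 0.5199·(-1) + 0.3289·3 + 0.5199·4 + 0.3607·(-4) = 0.1627.
u_3 = v_3 + 2.2136·q_1 − 0.1627·q_2 = (1.0265, -2.1346, 3.9965, 2.8654, -3.3587).
‖u_3‖ = 6.4089, so q_3 = (0.1602, -0.3331, 0.6236, 0.4471, -0.5241).
q_1·v_4 = (-0.4743)·3 + (-0.4743)·3 + 0.4743·1 + (-0.4743)·1 + 0.3162·3 = -1.8974; q_2·v_4 = (-0.4703)·3 + 0.5199·3 + 0.3289·1 + 0.5199·1 + 0.3607·3 = 2.0794; q_3·v_4 = 0.1602·3 + (-0.3331)·3 + 0.6236·1 + 0.4471·1 + (-0.5241)·3 = -1.0202.
u_4 = v_4 + 1.8974·q_1 − 2.0794·q_2 + 1.0202·q_3 = (3.2414, 0.6792, 1.8523, -0.5249, 2.3153).
‖u_4‖ = 4.4761, so q_4 = (0.7242, 0.1517, 0.4138, -0.1173, 0.5173).
Qᵀb = (3.7947, 3.6213, -2.5260, 0.0207).
Back-substitute: x_4 = 0.0207/4.4761 = 0.0046.
x_3 = (-2.5260 + 1.0202·0.0046)/6.4089 = -0.3934.
x_2 = (3.6213 − 0.1627·(-0.3934) − 2.0794·0.0046)/7.0693 = 0.5199.
x_1 = (3.7947 − 1.4230·0.5199 + 2.2136·(-0.3934) + 1.8974·0.0046)/6.3246 = 0.3467.

x = (0.3467, 0.5199, -0.3934, 0.0046)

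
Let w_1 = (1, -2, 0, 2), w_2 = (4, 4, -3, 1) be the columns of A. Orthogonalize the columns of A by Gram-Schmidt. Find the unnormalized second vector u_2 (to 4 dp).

u_2 = (4.2222, 3.5556, -3.0000, 1.4444)

w_1 = (1, -2, 0, 2); ‖w_1‖ = 3.0000, so q_1 = (0.3333, -0.6667, 0.0000, 0.6667).
q_1·w_2 = 0.3333·4 + (-0.6667)·4 + 0.0000·(-3) + 0.6667·1 = -0.6667.
u_2 = w_2 + 0.6667·q_1 = (4.2222, 3.5556, -3.0000, 1.4444).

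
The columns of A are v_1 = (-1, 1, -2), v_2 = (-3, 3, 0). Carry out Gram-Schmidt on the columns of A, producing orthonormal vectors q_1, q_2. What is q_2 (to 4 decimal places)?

q_1 = v_1/‖v_1‖ = (-1, 1, -2)/2.4495 = (-0.4082, 0.4082, -0.8165).
r_{12} = q_1·v_2 = 2.4495.
u_2 = v_2 − 2.4495·q_1 = (-2.0000, 2.0000, 2.0000).
‖u_2‖ = 3.4641, so q_2 = (-0.5774, 0.5774, 0.5774).

q_2 = (-0.5774, 0.5774, 0.5774)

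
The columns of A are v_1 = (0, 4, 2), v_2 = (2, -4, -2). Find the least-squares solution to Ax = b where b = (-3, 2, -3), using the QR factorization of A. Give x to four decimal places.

e_1 = v_1/‖v_1‖ = (0, 4, 2)/4.4721 = (0.0000, 0.8944, 0.4472).
r_{12} = e_1·v_2 = -4.4721.
u_2 = v_2 + 4.4721·e_1 = (2.0000, 0.0000, 0.0000).
‖u_2‖ = 2.0000, so e_2 = (1.0000, 0.0000, 0.0000).
Qᵀb = (0.4472, -3.0000).
Back-substitute: x_2 = -3.0000/2.0000 = -1.5000.
x_1 = (0.4472 + 4.4721·(-1.5000))/4.4721 = -1.4000.

x = (-1.4000, -1.5000)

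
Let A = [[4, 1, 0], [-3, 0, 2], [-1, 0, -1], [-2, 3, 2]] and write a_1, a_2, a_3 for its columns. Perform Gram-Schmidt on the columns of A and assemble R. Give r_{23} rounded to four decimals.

r_{23} = 1.7191

a_1 = (4, -3, -1, -2); ‖a_1‖ = 5.4772, so q_1 = (0.7303, -0.5477, -0.1826, -0.3651).
q_1·a_2 = 0.7303·1 + (-0.5477)·0 + (-0.1826)·0 + (-0.3651)·3 = -0.3651.
u_2 = a_2 + 0.3651·q_1 = (1.2667, -0.2000, -0.0667, 2.8667).
‖u_2‖ = 3.1411, so q_2 = (0.4033, -0.0637, -0.0212, 0.9126).
r_{23} = q_2·a_3 = 1.7191.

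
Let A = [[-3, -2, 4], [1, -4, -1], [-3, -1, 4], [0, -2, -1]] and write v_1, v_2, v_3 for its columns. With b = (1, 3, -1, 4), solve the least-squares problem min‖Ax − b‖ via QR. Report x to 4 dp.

v_1 = (-3, 1, -3, 0); ‖v_1‖ = 4.3589, so e_1 = (-0.6882, 0.2294, -0.6882, 0.0000).
e_1·v_2 = (-0.6882)·(-2) + 0.2294·(-4) + (-0.6882)·(-1) + 0.0000·(-2) = 1.1471.
u_2 = v_2 − 1.1471·e_1 = (-1.2105, -4.2632, -0.2105, -2.0000).
‖u_2‖ = 4.8666, so e_2 = (-0.2487, -0.8760, -0.0433, -0.4110).
e_1·v_3 = (-0.6882)·4 + 0.2294·(-1) + (-0.6882)·4 + 0.0000·(-1) = -5.7354; e_2·v_3 = (-0.2487)·4 + (-0.8760)·(-1) + (-0.0433)·4 + (-0.4110)·(-1) = 0.1190.
u_3 = v_3 + 5.7354·e_1 − 0.1190·e_2 = (0.0822, 0.4200, 0.0578, -0.9511).
‖u_3‖ = 1.0446, so e_3 = (0.0787, 0.4021, 0.0553, -0.9105).
Qᵀb = (0.6882, -4.4773, -2.4125).
Back-substitute: x_3 = -2.4125/1.0446 = -2.3096.
x_2 = (-4.4773 − 0.1190·(-2.3096))/4.8666 = -0.8635.
x_1 = (0.6882 − 1.1471·(-0.8635) + 5.7354·(-2.3096))/4.3589 = -2.6538.

x = (-2.6538, -0.8635, -2.3096)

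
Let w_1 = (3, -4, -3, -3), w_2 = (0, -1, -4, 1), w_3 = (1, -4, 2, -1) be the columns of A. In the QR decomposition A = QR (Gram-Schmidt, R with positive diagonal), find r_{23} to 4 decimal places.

r_{23} = -2.6226

w_1 = (3, -4, -3, -3); ‖w_1‖ = 6.5574, so e_1 = (0.4575, -0.6100, -0.4575, -0.4575).
e_1·w_2 = 0.4575·0 + (-0.6100)·(-1) + (-0.4575)·(-4) + (-0.4575)·1 = 1.9825.
u_2 = w_2 − 1.9825·e_1 = (-0.9070, 0.2093, -3.0930, 1.9070).
‖u_2‖ = 3.7510, so e_2 = (-0.2418, 0.0558, -0.8246, 0.5084).
r_{23} = e_2·w_3 = -2.6226.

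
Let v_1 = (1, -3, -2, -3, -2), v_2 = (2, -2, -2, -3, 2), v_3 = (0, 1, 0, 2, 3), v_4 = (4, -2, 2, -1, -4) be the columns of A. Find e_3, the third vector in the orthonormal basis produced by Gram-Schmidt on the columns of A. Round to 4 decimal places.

e_3 = (-0.1181, -0.4550, -0.5422, 0.6816, 0.1433)

e_1 = v_1/‖v_1‖ = (1, -3, -2, -3, -2)/5.1962 = (0.1925, -0.5774, -0.3849, -0.5774, -0.3849).
r_{12} = e_1·v_2 = 3.2717.
u_2 = v_2 − 3.2717·e_1 = (1.3704, -0.1111, -0.7407, -1.1111, 3.2593).
‖u_2‖ = 3.7810, so e_2 = (0.3624, -0.0294, -0.1959, -0.2939, 0.8620).
r_{13} = e_1·v_3 = -2.8868; r_{23} = e_2·v_3 = 1.9689.
u_3 = v_3 + 2.8868·e_1 − 1.9689·e_2 = (-0.1580, -0.6088, -0.7254, 0.9119, 0.1917).
‖u_3‖ = 1.3380, so e_3 = (-0.1181, -0.4550, -0.5422, 0.6816, 0.1433).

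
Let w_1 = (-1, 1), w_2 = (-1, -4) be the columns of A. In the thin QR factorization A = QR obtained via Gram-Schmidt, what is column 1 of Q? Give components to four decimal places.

q_1 = w_1/‖w_1‖ = (-1, 1)/1.4142 = (-0.7071, 0.7071).

q_1 = (-0.7071, 0.7071)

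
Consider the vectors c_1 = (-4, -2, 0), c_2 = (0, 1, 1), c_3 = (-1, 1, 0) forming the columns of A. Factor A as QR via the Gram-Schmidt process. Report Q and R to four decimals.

Q = [[-0.8944, -0.2981, -0.3333], [-0.4472, 0.5963, 0.6667], [0.0000, 0.7454, -0.6667]], R = [[4.4721, -0.4472, 0.4472], [0.0000, 1.3416, 0.8944], [0.0000, 0.0000, 1.0000]]

c_1 = (-4, -2, 0); ‖c_1‖ = 4.4721, so e_1 = (-0.8944, -0.4472, 0.0000).
e_1·c_2 = (-0.8944)·0 + (-0.4472)·1 + 0.0000·1 = -0.4472.
u_2 = c_2 + 0.4472·e_1 = (-0.4000, 0.8000, 1.0000).
‖u_2‖ = 1.3416, so e_2 = (-0.2981, 0.5963, 0.7454).
e_1·c_3 = (-0.8944)·(-1) + (-0.4472)·1 + 0.0000·0 = 0.4472; e_2·c_3 = (-0.2981)·(-1) + 0.5963·1 + 0.7454·0 = 0.8944.
u_3 = c_3 − 0.4472·e_1 − 0.8944·e_2 = (-0.3333, 0.6667, -0.6667).
‖u_3‖ = 1.0000, so e_3 = (-0.3333, 0.6667, -0.6667).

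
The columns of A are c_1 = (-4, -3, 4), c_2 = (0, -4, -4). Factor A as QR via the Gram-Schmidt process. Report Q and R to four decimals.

c_1 = (-4, -3, 4); ‖c_1‖ = 6.4031, so e_1 = (-0.6247, -0.4685, 0.6247).
e_1·c_2 = (-0.6247)·0 + (-0.4685)·(-4) + 0.6247·(-4) = -0.6247.
u_2 = c_2 + 0.6247·e_1 = (-0.3902, -4.2927, -3.6098).
‖u_2‖ = 5.6223, so e_2 = (-0.0694, -0.7635, -0.6420).

Q = [[-0.6247, -0.0694], [-0.4685, -0.7635], [0.6247, -0.6420]], R = [[6.4031, -0.6247], [0.0000, 5.6223]]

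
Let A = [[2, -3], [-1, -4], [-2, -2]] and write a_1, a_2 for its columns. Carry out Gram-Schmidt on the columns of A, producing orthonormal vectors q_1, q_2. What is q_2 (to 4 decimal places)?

a_1 = (2, -1, -2); ‖a_1‖ = 3.0000, so q_1 = (0.6667, -0.3333, -0.6667).
q_1·a_2 = 0.6667·(-3) + (-0.3333)·(-4) + (-0.6667)·(-2) = 0.6667.
u_2 = a_2 − 0.6667·q_1 = (-3.4444, -3.7778, -1.5556).
‖u_2‖ = 5.3437, so q_2 = (-0.6446, -0.7070, -0.2911).

q_2 = (-0.6446, -0.7070, -0.2911)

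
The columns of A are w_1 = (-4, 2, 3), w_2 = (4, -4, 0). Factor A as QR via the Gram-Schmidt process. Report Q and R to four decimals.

e_1 = w_1/‖w_1‖ = (-4, 2, 3)/5.3852 = (-0.7428, 0.3714, 0.5571).
r_{12} = e_1·w_2 = -4.4567.
u_2 = w_2 + 4.4567·e_1 = (0.6897, -2.3448, 2.4828).
‖u_2‖ = 3.4840, so e_2 = (0.1980, -0.6730, 0.7126).

Q = [[-0.7428, 0.1980], [0.3714, -0.6730], [0.5571, 0.7126]], R = [[5.3852, -4.4567], [0.0000, 3.4840]]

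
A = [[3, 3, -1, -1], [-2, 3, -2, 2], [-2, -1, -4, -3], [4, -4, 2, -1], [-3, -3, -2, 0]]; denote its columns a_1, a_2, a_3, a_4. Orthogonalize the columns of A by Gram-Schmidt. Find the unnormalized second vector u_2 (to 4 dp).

u_2 = (3.1429, 2.9048, -1.0952, -3.8095, -3.1429)

a_1 = (3, -2, -2, 4, -3); ‖a_1‖ = 6.4807, so q_1 = (0.4629, -0.3086, -0.3086, 0.6172, -0.4629).
q_1·a_2 = 0.4629·3 + (-0.3086)·3 + (-0.3086)·(-1) + 0.6172·(-4) + (-0.4629)·(-3) = -0.3086.
u_2 = a_2 + 0.3086·q_1 = (3.1429, 2.9048, -1.0952, -3.8095, -3.1429).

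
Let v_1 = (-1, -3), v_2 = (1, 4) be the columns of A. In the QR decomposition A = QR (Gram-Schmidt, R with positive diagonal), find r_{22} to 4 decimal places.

r_{22} = 0.3162

v_1 = (-1, -3); ‖v_1‖ = 3.1623, so q_1 = (-0.3162, -0.9487).
q_1·v_2 = (-0.3162)·1 + (-0.9487)·4 = -4.1110.
u_2 = v_2 + 4.1110·q_1 = (-0.3000, 0.1000).
r_{22} = ‖u_2‖ = 0.3162.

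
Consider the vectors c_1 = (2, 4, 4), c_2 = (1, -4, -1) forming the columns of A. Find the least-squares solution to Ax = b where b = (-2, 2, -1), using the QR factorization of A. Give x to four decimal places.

x = (-0.5000, -1.0000)

c_1 = (2, 4, 4); ‖c_1‖ = 6.0000, so q_1 = (0.3333, 0.6667, 0.6667).
q_1·c_2 = 0.3333·1 + 0.6667·(-4) + 0.6667·(-1) = -3.0000.
u_2 = c_2 + 3.0000·q_1 = (2.0000, -2.0000, 1.0000).
‖u_2‖ = 3.0000, so q_2 = (0.6667, -0.6667, 0.3333).
Qᵀb = (0.0000, -3.0000).
Back-substitute: x_2 = -3.0000/3.0000 = -1.0000.
x_1 = (0.0000 + 3.0000·(-1.0000))/6.0000 = -0.5000.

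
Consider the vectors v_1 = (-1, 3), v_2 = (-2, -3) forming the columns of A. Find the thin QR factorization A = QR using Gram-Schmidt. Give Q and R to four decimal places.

Q = [[-0.3162, -0.9487], [0.9487, -0.3162]], R = [[3.1623, -2.2136], [0.0000, 2.8460]]

q_1 = v_1/‖v_1‖ = (-1, 3)/3.1623 = (-0.3162, 0.9487).
r_{12} = q_1·v_2 = -2.2136.
u_2 = v_2 + 2.2136·q_1 = (-2.7000, -0.9000).
‖u_2‖ = 2.8460, so q_2 = (-0.9487, -0.3162).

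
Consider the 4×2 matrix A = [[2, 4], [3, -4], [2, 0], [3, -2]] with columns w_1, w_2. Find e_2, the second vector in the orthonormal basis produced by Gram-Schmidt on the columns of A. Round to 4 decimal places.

e_1 = w_1/‖w_1‖ = (2, 3, 2, 3)/5.0990 = (0.3922, 0.5883, 0.3922, 0.5883).
r_{12} = e_1·w_2 = -1.9612.
u_2 = w_2 + 1.9612·e_1 = (4.7692, -2.8462, 0.7692, -0.8462).
‖u_2‖ = 5.6704, so e_2 = (0.8411, -0.5019, 0.1357, -0.1492).

e_2 = (0.8411, -0.5019, 0.1357, -0.1492)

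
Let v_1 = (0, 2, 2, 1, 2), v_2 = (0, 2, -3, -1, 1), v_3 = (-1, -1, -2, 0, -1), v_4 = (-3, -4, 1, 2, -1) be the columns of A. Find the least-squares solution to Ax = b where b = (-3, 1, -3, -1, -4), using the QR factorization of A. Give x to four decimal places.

v_1 = (0, 2, 2, 1, 2); ‖v_1‖ = 3.6056, so q_1 = (0.0000, 0.5547, 0.5547, 0.2774, 0.5547).
q_1·v_2 = 0.0000·0 + 0.5547·2 + 0.5547·(-3) + 0.2774·(-1) + 0.5547·1 = -0.2774.
u_2 = v_2 + 0.2774·q_1 = (0.0000, 2.1538, -2.8462, -0.9231, 1.1538).
‖u_2‖ = 3.8630, so q_2 = (0.0000, 0.5576, -0.7368, -0.2390, 0.2987).
q_1·v_3 = 0.0000·(-1) + 0.5547·(-1) + 0.5547·(-2) + 0.2774·0 + 0.5547·(-1) = -2.2188; q_2·v_3 = 0.0000·(-1) + 0.5576·(-1) + (-0.7368)·(-2) + (-0.2390)·0 + 0.2987·(-1) = 0.6173.
u_3 = v_3 + 2.2188·q_1 − 0.6173·q_2 = (-1.0000, -0.1134, -0.3144, 0.7629, 0.0464).
‖u_3‖ = 1.3023, so q_3 = (-0.7679, -0.0871, -0.2415, 0.5858, 0.0356).
q_1·v_4 = 0.0000·(-3) + 0.5547·(-4) + 0.5547·1 + 0.2774·2 + 0.5547·(-1) = -1.6641; q_2·v_4 = 0.0000·(-3) + 0.5576·(-4) + (-0.7368)·1 + (-0.2390)·2 + 0.2987·(-1) = -3.7436; q_3·v_4 = (-0.7679)·(-3) + (-0.0871)·(-4) + (-0.2415)·1 + 0.5858·2 + 0.0356·(-1) = 3.5466.
u_4 = v_4 + 1.6641·q_1 + 3.7436·q_2 − 3.5466·q_3 = (-0.2766, -0.6809, 0.0213, -0.5106, 0.9149).
‖u_4‖ = 1.2800, so q_4 = (-0.2161, -0.5319, 0.0166, -0.3989, 0.7148).
Qᵀb = (-3.6056, 1.8120, 2.2127, -2.3937).
Back-substitute: x_4 = -2.3937/1.2800 = -1.8701.
x_3 = (2.2127 − 3.5466·(-1.8701))/1.3023 = 6.7922.
x_2 = (1.8120 − 0.6173·6.7922 + 3.7436·(-1.8701))/3.8630 = -2.4286.
x_1 = (-3.6056 + 0.2774·(-2.4286) + 2.2188·6.7922 + 1.6641·(-1.8701))/3.6056 = 2.1299.

x = (2.1299, -2.4286, 6.7922, -1.8701)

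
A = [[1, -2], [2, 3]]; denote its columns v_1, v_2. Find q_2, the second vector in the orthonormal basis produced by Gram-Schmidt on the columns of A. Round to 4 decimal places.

q_2 = (-0.8944, 0.4472)

v_1 = (1, 2); ‖v_1‖ = 2.2361, so q_1 = (0.4472, 0.8944).
q_1·v_2 = 0.4472·(-2) + 0.8944·3 = 1.7889.
u_2 = v_2 − 1.7889·q_1 = (-2.8000, 1.4000).
‖u_2‖ = 3.1305, so q_2 = (-0.8944, 0.4472).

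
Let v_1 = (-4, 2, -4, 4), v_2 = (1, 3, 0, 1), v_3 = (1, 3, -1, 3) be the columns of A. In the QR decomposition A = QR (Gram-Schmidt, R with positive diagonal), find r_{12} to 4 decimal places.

r_{12} = 0.8321

q_1 = v_1/‖v_1‖ = (-4, 2, -4, 4)/7.2111 = (-0.5547, 0.2774, -0.5547, 0.5547).
r_{12} = q_1·v_2 = 0.8321.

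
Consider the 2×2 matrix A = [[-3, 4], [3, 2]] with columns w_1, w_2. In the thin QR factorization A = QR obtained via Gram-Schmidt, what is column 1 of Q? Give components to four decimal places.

e_1 = w_1/‖w_1‖ = (-3, 3)/4.2426 = (-0.7071, 0.7071).

e_1 = (-0.7071, 0.7071)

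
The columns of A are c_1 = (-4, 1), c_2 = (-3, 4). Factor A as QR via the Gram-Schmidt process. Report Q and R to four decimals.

c_1 = (-4, 1); ‖c_1‖ = 4.1231, so e_1 = (-0.9701, 0.2425).
e_1·c_2 = (-0.9701)·(-3) + 0.2425·4 = 3.8806.
u_2 = c_2 − 3.8806·e_1 = (0.7647, 3.0588).
‖u_2‖ = 3.1530, so e_2 = (0.2425, 0.9701).

Q = [[-0.9701, 0.2425], [0.2425, 0.9701]], R = [[4.1231, 3.8806], [0.0000, 3.1530]]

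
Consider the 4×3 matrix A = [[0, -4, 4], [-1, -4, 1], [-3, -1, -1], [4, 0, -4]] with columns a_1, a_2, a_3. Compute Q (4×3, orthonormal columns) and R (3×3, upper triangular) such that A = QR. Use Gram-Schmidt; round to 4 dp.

Q = [[0.0000, -0.7171, 0.4684], [-0.1961, -0.6688, -0.3130], [-0.5883, -0.0345, -0.6215], [0.7845, -0.1931, -0.5444]], R = [[5.0990, 1.3728, -2.7456], [0.0000, 5.5781, -2.7305], [0.0000, 0.0000, 4.3596]]

a_1 = (0, -1, -3, 4); ‖a_1‖ = 5.0990, so e_1 = (0.0000, -0.1961, -0.5883, 0.7845).
e_1·a_2 = 0.0000·(-4) + (-0.1961)·(-4) + (-0.5883)·(-1) + 0.7845·0 = 1.3728.
u_2 = a_2 − 1.3728·e_1 = (-4.0000, -3.7308, -0.1923, -1.0769).
‖u_2‖ = 5.5781, so e_2 = (-0.7171, -0.6688, -0.0345, -0.1931).
e_1·a_3 = 0.0000·4 + (-0.1961)·1 + (-0.5883)·(-1) + 0.7845·(-4) = -2.7456; e_2·a_3 = (-0.7171)·4 + (-0.6688)·1 + (-0.0345)·(-1) + (-0.1931)·(-4) = -2.7305.
u_3 = a_3 + 2.7456·e_1 + 2.7305·e_2 = (2.0420, -1.3646, -2.7095, -2.3733).
‖u_3‖ = 4.3596, so e_3 = (0.4684, -0.3130, -0.6215, -0.5444).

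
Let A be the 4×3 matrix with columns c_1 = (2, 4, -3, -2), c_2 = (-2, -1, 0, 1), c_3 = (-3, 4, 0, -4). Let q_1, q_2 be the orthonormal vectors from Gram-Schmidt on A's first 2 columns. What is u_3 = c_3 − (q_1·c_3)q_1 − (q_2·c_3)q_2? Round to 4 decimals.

c_1 = (2, 4, -3, -2); ‖c_1‖ = 5.7446, so q_1 = (0.3482, 0.6963, -0.5222, -0.3482).
q_1·c_2 = 0.3482·(-2) + 0.6963·(-1) + (-0.5222)·0 + (-0.3482)·1 = -1.7408.
u_2 = c_2 + 1.7408·q_1 = (-1.3939, 0.2121, -0.9091, 0.3939).
‖u_2‖ = 1.7233, so q_2 = (-0.8089, 0.1231, -0.5275, 0.2286).
q_1·c_3 = 0.3482·(-3) + 0.6963·4 + (-0.5222)·0 + (-0.3482)·(-4) = 3.1334; q_2·c_3 = (-0.8089)·(-3) + 0.1231·4 + (-0.5275)·0 + 0.2286·(-4) = 2.0046.
u_3 = c_3 − 3.1334·q_1 − 2.0046·q_2 = (-2.4694, 1.5714, 2.6939, -3.3673).

u_3 = (-2.4694, 1.5714, 2.6939, -3.3673)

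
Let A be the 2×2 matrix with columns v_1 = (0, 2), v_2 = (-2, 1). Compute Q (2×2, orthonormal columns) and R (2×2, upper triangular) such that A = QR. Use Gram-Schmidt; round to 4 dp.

Q = [[0.0000, -1.0000], [1.0000, 0.0000]], R = [[2.0000, 1.0000], [0.0000, 2.0000]]

v_1 = (0, 2); ‖v_1‖ = 2.0000, so q_1 = (0.0000, 1.0000).
q_1·v_2 = 0.0000·(-2) + 1.0000·1 = 1.0000.
u_2 = v_2 − 1.0000·q_1 = (-2.0000, 0.0000).
‖u_2‖ = 2.0000, so q_2 = (-1.0000, 0.0000).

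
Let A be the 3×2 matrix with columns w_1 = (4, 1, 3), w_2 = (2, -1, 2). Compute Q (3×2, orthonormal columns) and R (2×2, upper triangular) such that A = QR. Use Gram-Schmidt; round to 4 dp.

e_1 = w_1/‖w_1‖ = (4, 1, 3)/5.0990 = (0.7845, 0.1961, 0.5883).
r_{12} = e_1·w_2 = 2.5495.
u_2 = w_2 − 2.5495·e_1 = (0.0000, -1.5000, 0.5000).
‖u_2‖ = 1.5811, so e_2 = (0.0000, -0.9487, 0.3162).

Q = [[0.7845, 0.0000], [0.1961, -0.9487], [0.5883, 0.3162]], R = [[5.0990, 2.5495], [0.0000, 1.5811]]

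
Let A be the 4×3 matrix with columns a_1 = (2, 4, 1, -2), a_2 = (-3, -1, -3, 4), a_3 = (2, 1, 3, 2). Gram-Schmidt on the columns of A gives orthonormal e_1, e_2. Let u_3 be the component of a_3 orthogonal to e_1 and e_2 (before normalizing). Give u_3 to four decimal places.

u_3 = (1.2788, 0.1682, 2.4562, 2.8433)

e_1 = a_1/‖a_1‖ = (2, 4, 1, -2)/5.0000 = (0.4000, 0.8000, 0.2000, -0.4000).
r_{12} = e_1·a_2 = -4.2000.
u_2 = a_2 + 4.2000·e_1 = (-1.3200, 2.3600, -2.1600, 2.3200).
‖u_2‖ = 4.1665, so e_2 = (-0.3168, 0.5664, -0.5184, 0.5568).
r_{13} = e_1·a_3 = 1.4000; r_{23} = e_2·a_3 = -0.5088.
u_3 = a_3 − 1.4000·e_1 + 0.5088·e_2 = (1.2788, 0.1682, 2.4562, 2.8433).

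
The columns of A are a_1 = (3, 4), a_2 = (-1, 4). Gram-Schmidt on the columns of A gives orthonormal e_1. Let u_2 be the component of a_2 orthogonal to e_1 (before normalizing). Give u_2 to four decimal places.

u_2 = (-2.5600, 1.9200)

e_1 = a_1/‖a_1‖ = (3, 4)/5.0000 = (0.6000, 0.8000).
r_{12} = e_1·a_2 = 2.6000.
u_2 = a_2 − 2.6000·e_1 = (-2.5600, 1.9200).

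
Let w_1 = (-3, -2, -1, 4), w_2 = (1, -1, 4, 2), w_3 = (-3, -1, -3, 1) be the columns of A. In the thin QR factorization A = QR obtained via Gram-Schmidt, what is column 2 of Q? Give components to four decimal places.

w_1 = (-3, -2, -1, 4); ‖w_1‖ = 5.4772, so q_1 = (-0.5477, -0.3651, -0.1826, 0.7303).
q_1·w_2 = (-0.5477)·1 + (-0.3651)·(-1) + (-0.1826)·4 + 0.7303·2 = 0.5477.
u_2 = w_2 − 0.5477·q_1 = (1.3000, -0.8000, 4.1000, 1.6000).
‖u_2‖ = 4.6583, so q_2 = (0.2791, -0.1717, 0.8801, 0.3435).

q_2 = (0.2791, -0.1717, 0.8801, 0.3435)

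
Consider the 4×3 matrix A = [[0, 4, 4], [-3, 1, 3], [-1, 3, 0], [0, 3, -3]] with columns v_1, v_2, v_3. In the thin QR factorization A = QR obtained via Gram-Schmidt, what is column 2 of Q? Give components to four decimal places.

q_2 = (0.7138, -0.1428, 0.4283, 0.5354)

v_1 = (0, -3, -1, 0); ‖v_1‖ = 3.1623, so q_1 = (0.0000, -0.9487, -0.3162, 0.0000).
q_1·v_2 = 0.0000·4 + (-0.9487)·1 + (-0.3162)·3 + 0.0000·3 = -1.8974.
u_2 = v_2 + 1.8974·q_1 = (4.0000, -0.8000, 2.4000, 3.0000).
‖u_2‖ = 5.6036, so q_2 = (0.7138, -0.1428, 0.4283, 0.5354).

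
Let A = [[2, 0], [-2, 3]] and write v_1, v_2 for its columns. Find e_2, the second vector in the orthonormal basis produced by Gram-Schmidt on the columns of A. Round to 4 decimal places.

v_1 = (2, -2); ‖v_1‖ = 2.8284, so e_1 = (0.7071, -0.7071).
e_1·v_2 = 0.7071·0 + (-0.7071)·3 = -2.1213.
u_2 = v_2 + 2.1213·e_1 = (1.5000, 1.5000).
‖u_2‖ = 2.1213, so e_2 = (0.7071, 0.7071).

e_2 = (0.7071, 0.7071)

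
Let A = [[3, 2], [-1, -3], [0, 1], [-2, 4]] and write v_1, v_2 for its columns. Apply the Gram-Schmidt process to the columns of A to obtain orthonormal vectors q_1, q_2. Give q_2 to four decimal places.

q_1 = v_1/‖v_1‖ = (3, -1, 0, -2)/3.7417 = (0.8018, -0.2673, 0.0000, -0.5345).
r_{12} = q_1·v_2 = 0.2673.
u_2 = v_2 − 0.2673·q_1 = (1.7857, -2.9286, 1.0000, 4.1429).
‖u_2‖ = 5.4707, so q_2 = (0.3264, -0.5353, 0.1828, 0.7573).

q_2 = (0.3264, -0.5353, 0.1828, 0.7573)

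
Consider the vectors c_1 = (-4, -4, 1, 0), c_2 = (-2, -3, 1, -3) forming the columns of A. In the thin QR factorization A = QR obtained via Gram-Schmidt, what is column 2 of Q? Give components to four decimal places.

q_2 = (0.1757, -0.1464, 0.1171, -0.9664)

c_1 = (-4, -4, 1, 0); ‖c_1‖ = 5.7446, so q_1 = (-0.6963, -0.6963, 0.1741, 0.0000).
q_1·c_2 = (-0.6963)·(-2) + (-0.6963)·(-3) + 0.1741·1 + 0.0000·(-3) = 3.6556.
u_2 = c_2 − 3.6556·q_1 = (0.5455, -0.4545, 0.3636, -3.0000).
‖u_2‖ = 3.1042, so q_2 = (0.1757, -0.1464, 0.1171, -0.9664).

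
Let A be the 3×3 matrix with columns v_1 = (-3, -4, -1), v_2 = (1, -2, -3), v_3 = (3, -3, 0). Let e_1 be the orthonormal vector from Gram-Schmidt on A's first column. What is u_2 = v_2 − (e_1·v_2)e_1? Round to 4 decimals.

u_2 = (1.9231, -0.7692, -2.6923)

e_1 = v_1/‖v_1‖ = (-3, -4, -1)/5.0990 = (-0.5883, -0.7845, -0.1961).
r_{12} = e_1·v_2 = 1.5689.
u_2 = v_2 − 1.5689·e_1 = (1.9231, -0.7692, -2.6923).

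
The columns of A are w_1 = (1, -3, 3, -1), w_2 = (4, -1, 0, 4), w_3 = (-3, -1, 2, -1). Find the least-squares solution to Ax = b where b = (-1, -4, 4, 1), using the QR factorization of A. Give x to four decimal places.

e_1 = w_1/‖w_1‖ = (1, -3, 3, -1)/4.4721 = (0.2236, -0.6708, 0.6708, -0.2236).
r_{12} = e_1·w_2 = 0.6708.
u_2 = w_2 − 0.6708·e_1 = (3.8500, -0.5500, -0.4500, 4.1500).
‖u_2‖ = 5.7053, so e_2 = (0.6748, -0.0964, -0.0789, 0.7274).
r_{13} = e_1·w_3 = 1.5652; r_{23} = e_2·w_3 = -2.8132.
u_3 = w_3 − 1.5652·e_1 + 2.8132·e_2 = (-1.4516, -0.2212, 0.7281, 1.3963).
‖u_3‖ = 2.1531, so e_3 = (-0.6742, -0.1027, 0.3382, 0.6485).
Qᵀb = (4.9193, 0.1227, 3.0863).
Back-substitute: x_3 = 3.0863/2.1531 = 1.4334.
x_2 = (0.1227 + 2.8132·1.4334)/5.7053 = 0.7283.
x_1 = (4.9193 − 0.6708·0.7283 − 1.5652·1.4334)/4.4721 = 0.4891.

x = (0.4891, 0.7283, 1.4334)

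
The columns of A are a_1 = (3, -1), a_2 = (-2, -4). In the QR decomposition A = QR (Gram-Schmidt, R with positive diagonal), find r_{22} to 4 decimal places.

e_1 = a_1/‖a_1‖ = (3, -1)/3.1623 = (0.9487, -0.3162).
r_{12} = e_1·a_2 = -0.6325.
u_2 = a_2 + 0.6325·e_1 = (-1.4000, -4.2000).
r_{22} = ‖u_2‖ = 4.4272.

r_{22} = 4.4272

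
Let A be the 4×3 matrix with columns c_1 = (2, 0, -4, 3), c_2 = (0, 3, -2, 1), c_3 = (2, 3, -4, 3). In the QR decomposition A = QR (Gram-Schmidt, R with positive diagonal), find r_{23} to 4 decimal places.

r_{23} = 2.8709

c_1 = (2, 0, -4, 3); ‖c_1‖ = 5.3852, so q_1 = (0.3714, 0.0000, -0.7428, 0.5571).
q_1·c_2 = 0.3714·0 + 0.0000·3 + (-0.7428)·(-2) + 0.5571·1 = 2.0426.
u_2 = c_2 − 2.0426·q_1 = (-0.7586, 3.0000, -0.4828, -0.1379).
‖u_2‖ = 3.1349, so q_2 = (-0.2420, 0.9570, -0.1540, -0.0440).
r_{23} = q_2·c_3 = 2.8709.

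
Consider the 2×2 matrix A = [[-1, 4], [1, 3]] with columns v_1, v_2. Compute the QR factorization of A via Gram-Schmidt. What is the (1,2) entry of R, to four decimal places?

r_{12} = -0.7071

v_1 = (-1, 1); ‖v_1‖ = 1.4142, so e_1 = (-0.7071, 0.7071).
r_{12} = e_1·v_2 = -0.7071.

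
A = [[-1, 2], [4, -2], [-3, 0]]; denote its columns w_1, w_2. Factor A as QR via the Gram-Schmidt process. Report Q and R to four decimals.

Q = [[-0.1961, 0.7926], [0.7845, -0.2265], [-0.5883, -0.5661]], R = [[5.0990, -1.9612], [0.0000, 2.0381]]

w_1 = (-1, 4, -3); ‖w_1‖ = 5.0990, so e_1 = (-0.1961, 0.7845, -0.5883).
e_1·w_2 = (-0.1961)·2 + 0.7845·(-2) + (-0.5883)·0 = -1.9612.
u_2 = w_2 + 1.9612·e_1 = (1.6154, -0.4615, -1.1538).
‖u_2‖ = 2.0381, so e_2 = (0.7926, -0.2265, -0.5661).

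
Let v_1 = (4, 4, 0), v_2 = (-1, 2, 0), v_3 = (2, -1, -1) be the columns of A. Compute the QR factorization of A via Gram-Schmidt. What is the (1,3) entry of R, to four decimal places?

e_1 = v_1/‖v_1‖ = (4, 4, 0)/5.6569 = (0.7071, 0.7071, 0.0000).
r_{13} = e_1·v_3 = 0.7071.

r_{13} = 0.7071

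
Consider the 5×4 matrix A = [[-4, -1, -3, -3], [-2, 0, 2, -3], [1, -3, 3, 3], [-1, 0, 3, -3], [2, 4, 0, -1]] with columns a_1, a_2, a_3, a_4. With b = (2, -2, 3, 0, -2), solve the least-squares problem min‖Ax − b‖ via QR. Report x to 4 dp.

a_1 = (-4, -2, 1, -1, 2); ‖a_1‖ = 5.0990, so e_1 = (-0.7845, -0.3922, 0.1961, -0.1961, 0.3922).
e_1·a_2 = (-0.7845)·(-1) + (-0.3922)·0 + 0.1961·(-3) + (-0.1961)·0 + 0.3922·4 = 1.7650.
u_2 = a_2 − 1.7650·e_1 = (0.3846, 0.6923, -3.3462, 0.3462, 3.3077).
‖u_2‖ = 4.7838, so e_2 = (0.0804, 0.1447, -0.6995, 0.0724, 0.6914).
e_1·a_3 = (-0.7845)·(-3) + (-0.3922)·2 + 0.1961·3 + (-0.1961)·3 + 0.3922·0 = 1.5689; e_2·a_3 = 0.0804·(-3) + 0.1447·2 + (-0.6995)·3 + 0.0724·3 + 0.6914·0 = -1.8331.
u_3 = a_3 − 1.5689·e_1 + 1.8331·e_2 = (-1.6218, 2.8807, 1.4101, 3.4403, 0.6521).
‖u_3‖ = 5.0178, so e_3 = (-0.3232, 0.5741, 0.2810, 0.6856, 0.1300).
e_1·a_4 = (-0.7845)·(-3) + (-0.3922)·(-3) + 0.1961·3 + (-0.1961)·(-3) + 0.3922·(-1) = 4.3146; e_2·a_4 = 0.0804·(-3) + 0.1447·(-3) + (-0.6995)·3 + 0.0724·(-3) + 0.6914·(-1) = -3.6823; e_3·a_4 = (-0.3232)·(-3) + 0.5741·(-3) + 0.2810·3 + 0.6856·(-3) + 0.1300·(-1) = -2.0964.
u_4 = a_4 − 4.3146·e_1 + 3.6823·e_2 + 2.0964·e_3 = (0.0031, 0.4287, 0.1673, -0.4500, 0.1262).
‖u_4‖ = 0.6560, so e_4 = (0.0047, 0.6536, 0.2550, -0.6861, 0.1924).
Qᵀb = (-0.9806, -3.6099, -1.2115, -0.9177).
Back-substitute: x_4 = -0.9177/0.6560 = -1.3990.
x_3 = (-1.2115 + 2.0964·(-1.3990))/5.0178 = -0.8259.
x_2 = (-3.6099 + 1.8331·(-0.8259) + 3.6823·(-1.3990))/4.7838 = -2.1480.
x_1 = (-0.9806 − 1.7650·(-2.1480) − 1.5689·(-0.8259) − 4.3146·(-1.3990))/5.0990 = 1.9891.

x = (1.9891, -2.1480, -0.8259, -1.3990)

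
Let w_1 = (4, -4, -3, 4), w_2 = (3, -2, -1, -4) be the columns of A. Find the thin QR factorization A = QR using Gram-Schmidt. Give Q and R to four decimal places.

w_1 = (4, -4, -3, 4); ‖w_1‖ = 7.5498, so q_1 = (0.5298, -0.5298, -0.3974, 0.5298).
q_1·w_2 = 0.5298·3 + (-0.5298)·(-2) + (-0.3974)·(-1) + 0.5298·(-4) = 0.9272.
u_2 = w_2 − 0.9272·q_1 = (2.5088, -1.5088, -0.6316, -4.4912).
‖u_2‖ = 5.3982, so q_2 = (0.4647, -0.2795, -0.1170, -0.8320).

Q = [[0.5298, 0.4647], [-0.5298, -0.2795], [-0.3974, -0.1170], [0.5298, -0.8320]], R = [[7.5498, 0.9272], [0.0000, 5.3982]]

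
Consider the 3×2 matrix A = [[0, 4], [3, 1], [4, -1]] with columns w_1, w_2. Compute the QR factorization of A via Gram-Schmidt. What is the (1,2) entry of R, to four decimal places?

q_1 = w_1/‖w_1‖ = (0, 3, 4)/5.0000 = (0.0000, 0.6000, 0.8000).
r_{12} = q_1·w_2 = -0.2000.

r_{12} = -0.2000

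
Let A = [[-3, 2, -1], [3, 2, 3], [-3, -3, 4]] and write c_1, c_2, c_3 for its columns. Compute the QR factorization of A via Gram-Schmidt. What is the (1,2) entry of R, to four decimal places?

r_{12} = 1.7321

c_1 = (-3, 3, -3); ‖c_1‖ = 5.1962, so e_1 = (-0.5774, 0.5774, -0.5774).
r_{12} = e_1·c_2 = 1.7321.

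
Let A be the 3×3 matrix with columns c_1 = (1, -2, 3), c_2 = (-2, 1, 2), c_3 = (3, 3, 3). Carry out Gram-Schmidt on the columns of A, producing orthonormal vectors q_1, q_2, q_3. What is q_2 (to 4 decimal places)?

q_2 = (-0.7259, 0.4355, 0.5323)

c_1 = (1, -2, 3); ‖c_1‖ = 3.7417, so q_1 = (0.2673, -0.5345, 0.8018).
q_1·c_2 = 0.2673·(-2) + (-0.5345)·1 + 0.8018·2 = 0.5345.
u_2 = c_2 − 0.5345·q_1 = (-2.1429, 1.2857, 1.5714).
‖u_2‖ = 2.9520, so q_2 = (-0.7259, 0.4355, 0.5323).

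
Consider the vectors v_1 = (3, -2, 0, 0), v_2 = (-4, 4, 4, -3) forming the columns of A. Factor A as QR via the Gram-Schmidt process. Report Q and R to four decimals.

v_1 = (3, -2, 0, 0); ‖v_1‖ = 3.6056, so q_1 = (0.8321, -0.5547, 0.0000, 0.0000).
q_1·v_2 = 0.8321·(-4) + (-0.5547)·4 + 0.0000·4 + 0.0000·(-3) = -5.5470.
u_2 = v_2 + 5.5470·q_1 = (0.6154, 0.9231, 4.0000, -3.0000).
‖u_2‖ = 5.1216, so q_2 = (0.1202, 0.1802, 0.7810, -0.5858).

Q = [[0.8321, 0.1202], [-0.5547, 0.1802], [0.0000, 0.7810], [0.0000, -0.5858]], R = [[3.6056, -5.5470], [0.0000, 5.1216]]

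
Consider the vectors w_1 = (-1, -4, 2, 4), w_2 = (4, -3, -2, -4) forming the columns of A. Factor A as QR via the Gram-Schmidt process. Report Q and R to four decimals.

w_1 = (-1, -4, 2, 4); ‖w_1‖ = 6.0828, so e_1 = (-0.1644, -0.6576, 0.3288, 0.6576).
e_1·w_2 = (-0.1644)·4 + (-0.6576)·(-3) + 0.3288·(-2) + 0.6576·(-4) = -1.9728.
u_2 = w_2 + 1.9728·e_1 = (3.6757, -4.2973, -1.3514, -2.7027).
‖u_2‖ = 6.4116, so e_2 = (0.5733, -0.6702, -0.2108, -0.4215).

Q = [[-0.1644, 0.5733], [-0.6576, -0.6702], [0.3288, -0.2108], [0.6576, -0.4215]], R = [[6.0828, -1.9728], [0.0000, 6.4116]]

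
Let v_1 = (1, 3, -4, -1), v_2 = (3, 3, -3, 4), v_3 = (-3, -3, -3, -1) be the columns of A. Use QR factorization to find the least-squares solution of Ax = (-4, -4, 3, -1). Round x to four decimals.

x = (-0.7164, -0.4034, 0.4097)

v_1 = (1, 3, -4, -1); ‖v_1‖ = 5.1962, so q_1 = (0.1925, 0.5774, -0.7698, -0.1925).
q_1·v_2 = 0.1925·3 + 0.5774·3 + (-0.7698)·(-3) + (-0.1925)·4 = 3.8490.
u_2 = v_2 − 3.8490·q_1 = (2.2593, 0.7778, -0.0370, 4.7407).
‖u_2‖ = 5.3090, so q_2 = (0.4256, 0.1465, -0.0070, 0.8930).
q_1·v_3 = 0.1925·(-3) + 0.5774·(-3) + (-0.7698)·(-3) + (-0.1925)·(-1) = 0.1925; q_2·v_3 = 0.4256·(-3) + 0.1465·(-3) + (-0.0070)·(-3) + 0.8930·(-1) = -2.5882.
u_3 = v_3 − 0.1925·q_1 + 2.5882·q_2 = (-1.9356, -2.7319, -2.8699, 1.3482).
‖u_3‖ = 4.6113, so q_3 = (-0.4198, -0.5924, -0.6224, 0.2924).
Qᵀb = (-5.1962, -3.2021, 1.8893).
Back-substitute: x_3 = 1.8893/4.6113 = 0.4097.
x_2 = (-3.2021 + 2.5882·0.4097)/5.3090 = -0.4034.
x_1 = (-5.1962 − 3.8490·(-0.4034) − 0.1925·0.4097)/5.1962 = -0.7164.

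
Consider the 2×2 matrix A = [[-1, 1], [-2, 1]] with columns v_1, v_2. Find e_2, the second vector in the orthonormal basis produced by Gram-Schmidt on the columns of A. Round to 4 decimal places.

e_2 = (0.8944, -0.4472)

v_1 = (-1, -2); ‖v_1‖ = 2.2361, so e_1 = (-0.4472, -0.8944).
e_1·v_2 = (-0.4472)·1 + (-0.8944)·1 = -1.3416.
u_2 = v_2 + 1.3416·e_1 = (0.4000, -0.2000).
‖u_2‖ = 0.4472, so e_2 = (0.8944, -0.4472).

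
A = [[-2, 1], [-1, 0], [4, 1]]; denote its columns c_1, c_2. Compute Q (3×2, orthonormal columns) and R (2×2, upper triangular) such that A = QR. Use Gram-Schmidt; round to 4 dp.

c_1 = (-2, -1, 4); ‖c_1‖ = 4.5826, so e_1 = (-0.4364, -0.2182, 0.8729).
e_1·c_2 = (-0.4364)·1 + (-0.2182)·0 + 0.8729·1 = 0.4364.
u_2 = c_2 − 0.4364·e_1 = (1.1905, 0.0952, 0.6190).
‖u_2‖ = 1.3452, so e_2 = (0.8850, 0.0708, 0.4602).

Q = [[-0.4364, 0.8850], [-0.2182, 0.0708], [0.8729, 0.4602]], R = [[4.5826, 0.4364], [0.0000, 1.3452]]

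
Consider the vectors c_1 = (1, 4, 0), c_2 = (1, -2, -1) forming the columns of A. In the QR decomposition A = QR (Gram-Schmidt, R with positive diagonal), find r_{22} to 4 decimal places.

r_{22} = 1.7657

e_1 = c_1/‖c_1‖ = (1, 4, 0)/4.1231 = (0.2425, 0.9701, 0.0000).
r_{12} = e_1·c_2 = -1.6977.
u_2 = c_2 + 1.6977·e_1 = (1.4118, -0.3529, -1.0000).
r_{22} = ‖u_2‖ = 1.7657.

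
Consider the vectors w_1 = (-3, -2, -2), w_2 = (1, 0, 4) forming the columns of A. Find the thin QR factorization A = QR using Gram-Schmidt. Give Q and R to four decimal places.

Q = [[-0.7276, -0.2994], [-0.4851, -0.4117], [-0.4851, 0.8608]], R = [[4.1231, -2.6679], [0.0000, 3.1436]]

q_1 = w_1/‖w_1‖ = (-3, -2, -2)/4.1231 = (-0.7276, -0.4851, -0.4851).
r_{12} = q_1·w_2 = -2.6679.
u_2 = w_2 + 2.6679·q_1 = (-0.9412, -1.2941, 2.7059).
‖u_2‖ = 3.1436, so q_2 = (-0.2994, -0.4117, 0.8608).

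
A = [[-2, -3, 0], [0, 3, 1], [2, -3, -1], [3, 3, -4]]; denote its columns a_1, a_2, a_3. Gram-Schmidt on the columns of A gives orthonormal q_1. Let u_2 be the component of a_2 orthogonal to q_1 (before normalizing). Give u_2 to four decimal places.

u_2 = (-1.9412, 3.0000, -4.0588, 1.4118)

a_1 = (-2, 0, 2, 3); ‖a_1‖ = 4.1231, so q_1 = (-0.4851, 0.0000, 0.4851, 0.7276).
q_1·a_2 = (-0.4851)·(-3) + 0.0000·3 + 0.4851·(-3) + 0.7276·3 = 2.1828.
u_2 = a_2 − 2.1828·q_1 = (-1.9412, 3.0000, -4.0588, 1.4118).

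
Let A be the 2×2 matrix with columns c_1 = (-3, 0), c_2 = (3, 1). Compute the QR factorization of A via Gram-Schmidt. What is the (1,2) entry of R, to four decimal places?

c_1 = (-3, 0); ‖c_1‖ = 3.0000, so q_1 = (-1.0000, 0.0000).
r_{12} = q_1·c_2 = -3.0000.

r_{12} = -3.0000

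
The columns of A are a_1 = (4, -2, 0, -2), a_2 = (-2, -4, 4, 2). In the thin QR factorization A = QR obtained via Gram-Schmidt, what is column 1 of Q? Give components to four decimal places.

e_1 = (0.8165, -0.4082, 0.0000, -0.4082)

e_1 = a_1/‖a_1‖ = (4, -2, 0, -2)/4.8990 = (0.8165, -0.4082, 0.0000, -0.4082).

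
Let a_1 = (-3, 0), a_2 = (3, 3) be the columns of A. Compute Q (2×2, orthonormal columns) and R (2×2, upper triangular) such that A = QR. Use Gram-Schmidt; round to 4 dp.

a_1 = (-3, 0); ‖a_1‖ = 3.0000, so e_1 = (-1.0000, 0.0000).
e_1·a_2 = (-1.0000)·3 + 0.0000·3 = -3.0000.
u_2 = a_2 + 3.0000·e_1 = (0.0000, 3.0000).
‖u_2‖ = 3.0000, so e_2 = (0.0000, 1.0000).

Q = [[-1.0000, 0.0000], [0.0000, 1.0000]], R = [[3.0000, -3.0000], [0.0000, 3.0000]]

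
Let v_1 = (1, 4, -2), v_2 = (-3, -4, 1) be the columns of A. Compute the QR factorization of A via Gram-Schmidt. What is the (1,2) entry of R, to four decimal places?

q_1 = v_1/‖v_1‖ = (1, 4, -2)/4.5826 = (0.2182, 0.8729, -0.4364).
r_{12} = q_1·v_2 = -4.5826.

r_{12} = -4.5826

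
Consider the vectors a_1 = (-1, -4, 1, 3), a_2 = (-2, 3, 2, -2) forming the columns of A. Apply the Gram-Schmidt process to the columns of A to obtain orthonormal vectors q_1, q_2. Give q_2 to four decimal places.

q_2 = (-0.6794, 0.2498, 0.6794, -0.1199)

a_1 = (-1, -4, 1, 3); ‖a_1‖ = 5.1962, so q_1 = (-0.1925, -0.7698, 0.1925, 0.5774).
q_1·a_2 = (-0.1925)·(-2) + (-0.7698)·3 + 0.1925·2 + 0.5774·(-2) = -2.6943.
u_2 = a_2 + 2.6943·q_1 = (-2.5185, 0.9259, 2.5185, -0.4444).
‖u_2‖ = 3.7069, so q_2 = (-0.6794, 0.2498, 0.6794, -0.1199).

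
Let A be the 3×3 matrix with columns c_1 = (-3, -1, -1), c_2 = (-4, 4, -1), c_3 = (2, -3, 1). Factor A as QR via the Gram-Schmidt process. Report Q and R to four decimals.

c_1 = (-3, -1, -1); ‖c_1‖ = 3.3166, so e_1 = (-0.9045, -0.3015, -0.3015).
e_1·c_2 = (-0.9045)·(-4) + (-0.3015)·4 + (-0.3015)·(-1) = 2.7136.
u_2 = c_2 − 2.7136·e_1 = (-1.5455, 4.8182, -0.1818).
‖u_2‖ = 5.0632, so e_2 = (-0.3052, 0.9516, -0.0359).
e_1·c_3 = (-0.9045)·2 + (-0.3015)·(-3) + (-0.3015)·1 = -1.2060; e_2·c_3 = (-0.3052)·2 + 0.9516·(-3) + (-0.0359)·1 = -3.5012.
u_3 = c_3 + 1.2060·e_1 + 3.5012·e_2 = (-0.1596, -0.0319, 0.5106).
‖u_3‖ = 0.5359, so e_3 = (-0.2977, -0.0595, 0.9528).

Q = [[-0.9045, -0.3052, -0.2977], [-0.3015, 0.9516, -0.0595], [-0.3015, -0.0359, 0.9528]], R = [[3.3166, 2.7136, -1.2060], [0.0000, 5.0632, -3.5012], [0.0000, 0.0000, 0.5359]]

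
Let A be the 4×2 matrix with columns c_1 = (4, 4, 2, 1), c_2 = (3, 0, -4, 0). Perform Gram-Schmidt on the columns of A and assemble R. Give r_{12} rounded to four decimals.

c_1 = (4, 4, 2, 1); ‖c_1‖ = 6.0828, so q_1 = (0.6576, 0.6576, 0.3288, 0.1644).
r_{12} = q_1·c_2 = 0.6576.

r_{12} = 0.6576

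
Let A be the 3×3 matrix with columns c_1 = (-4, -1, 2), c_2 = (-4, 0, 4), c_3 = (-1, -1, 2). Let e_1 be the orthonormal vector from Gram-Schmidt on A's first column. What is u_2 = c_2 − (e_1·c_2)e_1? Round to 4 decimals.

u_2 = (0.5714, 1.1429, 1.7143)

c_1 = (-4, -1, 2); ‖c_1‖ = 4.5826, so e_1 = (-0.8729, -0.2182, 0.4364).
e_1·c_2 = (-0.8729)·(-4) + (-0.2182)·0 + 0.4364·4 = 5.2372.
u_2 = c_2 − 5.2372·e_1 = (0.5714, 1.1429, 1.7143).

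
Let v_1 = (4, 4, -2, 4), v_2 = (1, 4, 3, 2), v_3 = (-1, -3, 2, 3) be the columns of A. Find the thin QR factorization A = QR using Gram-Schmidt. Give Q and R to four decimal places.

Q = [[0.5547, -0.1522, -0.0658], [0.5547, 0.5073, -0.5717], [-0.2774, 0.8455, 0.2694], [0.5547, 0.0676, 0.7722]], R = [[7.2111, 3.0509, -1.1094], [0.0000, 4.5489, 0.5242], [0.0000, 0.0000, 4.6362]]

v_1 = (4, 4, -2, 4); ‖v_1‖ = 7.2111, so e_1 = (0.5547, 0.5547, -0.2774, 0.5547).
e_1·v_2 = 0.5547·1 + 0.5547·4 + (-0.2774)·3 + 0.5547·2 = 3.0509.
u_2 = v_2 − 3.0509·e_1 = (-0.6923, 2.3077, 3.8462, 0.3077).
‖u_2‖ = 4.5489, so e_2 = (-0.1522, 0.5073, 0.8455, 0.0676).
e_1·v_3 = 0.5547·(-1) + 0.5547·(-3) + (-0.2774)·2 + 0.5547·3 = -1.1094; e_2·v_3 = (-0.1522)·(-1) + 0.5073·(-3) + 0.8455·2 + 0.0676·3 = 0.5242.
u_3 = v_3 + 1.1094·e_1 − 0.5242·e_2 = (-0.3048, -2.6506, 1.2491, 3.5799).
‖u_3‖ = 4.6362, so e_3 = (-0.0658, -0.5717, 0.2694, 0.7722).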